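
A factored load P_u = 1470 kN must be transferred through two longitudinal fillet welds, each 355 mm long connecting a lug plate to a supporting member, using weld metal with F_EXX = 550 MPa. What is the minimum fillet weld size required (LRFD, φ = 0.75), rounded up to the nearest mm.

w = 12 mm

Total weld length L = 710 mm.
Required throat t_e = P_u / (φ × 0.6 F_EXX × L) = 1470 / (0.75 × 0.6 × 550 × 710 × 10⁻³) = 8.365 mm.
Required leg w = t_e / 0.707 = 11.83 mm → use 12 mm.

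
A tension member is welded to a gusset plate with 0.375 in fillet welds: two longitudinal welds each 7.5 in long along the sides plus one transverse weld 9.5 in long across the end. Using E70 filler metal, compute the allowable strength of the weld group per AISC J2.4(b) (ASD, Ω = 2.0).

R_n/Ω ≈ 150 kips

E70XX → F_EXX = 70 ksi.
t_e = 0.707 × 0.375 = 0.2651 in.
R_nwl = 0.6 × 70 × 0.2651 × 15 = 167 kips (longitudinal, 2 welds).
R_nwt = 0.6 × 70 × 0.2651 × 9.5 = 105.8 kips (transverse, base value).
(i) R_nwl + R_nwt = 272.8 kips; (ii) 0.85 R_nwl + 1.5 R_nwt = 300.7 kips.
R_n = max = 300.7 kips [governs: (ii)]; R_n/Ω = 150.3 kips.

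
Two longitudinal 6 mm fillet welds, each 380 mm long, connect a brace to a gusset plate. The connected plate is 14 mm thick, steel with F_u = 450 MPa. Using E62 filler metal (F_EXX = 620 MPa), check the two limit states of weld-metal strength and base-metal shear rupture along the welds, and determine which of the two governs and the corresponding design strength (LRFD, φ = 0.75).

φR_n ≈ 899 kN (weld metal governs)

t_e = 0.707 × 6 = 4.242 mm; L = 760 mm.
Weld metal: φR_n = 0.75 × 0.6 × 620 × 4.242 × 760 × 10⁻³ = 899.5 kN.
Base metal (shear rupture): φR_n = 0.75 × 0.6 × 450 × 14 × 760 × 10⁻³ = 2155 kN.
Governing: weld metal.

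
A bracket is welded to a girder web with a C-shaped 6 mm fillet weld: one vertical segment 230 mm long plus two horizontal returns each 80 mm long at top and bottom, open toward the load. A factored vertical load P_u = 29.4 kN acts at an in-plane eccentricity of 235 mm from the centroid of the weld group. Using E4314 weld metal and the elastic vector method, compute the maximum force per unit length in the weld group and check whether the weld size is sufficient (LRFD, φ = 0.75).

E43XX → F_EXX = 430 MPa.
Total weld length L_w = 390 mm. Treat welds as unit-width lines.
Centroid: x̄ = 2×80×40 / 390 = 16.41 mm from the vertical weld.
Polar moment about centroid: J = I_x + I_y = [230³/12 + 2×80×115²] + [230×16.41² + 2(80³/12 + 80×23.59²)] = 3366000 mm³.
Direct shear f_v = P/L_w = 29.4×10³ / 390 = 75.38 N/mm (vertical).
Torsion M = P·e = 29.4×10³ × 235 = 6909000 N·mm.
Critical point at (x, y) = (63.59, 115) from centroid. f_tx = M·y/J = 236 N/mm; f_ty = M·x/J = 130.5 N/mm.
Resultant f_max = √[f_tx² + (f_v + f_ty)²] = √[236² + (75.38 + 130.5)²] = 313.2 N/mm.
Capacity per unit length: φr_n = 0.75 × 0.6 × 430 × (0.707 × 6) = 820.8 N/mm.
313.2 ≤ 820.8 → adequate.

f_max ≈ 313 N/mm; adequate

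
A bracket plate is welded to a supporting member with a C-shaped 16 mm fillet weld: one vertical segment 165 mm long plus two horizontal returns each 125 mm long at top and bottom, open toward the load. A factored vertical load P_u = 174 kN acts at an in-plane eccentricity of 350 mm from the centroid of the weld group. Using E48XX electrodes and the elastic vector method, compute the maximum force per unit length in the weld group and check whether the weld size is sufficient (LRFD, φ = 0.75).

E48XX → F_EXX = 480 MPa.
Total weld length L_w = 415 mm. Treat welds as unit-width lines.
Centroid: x̄ = 2×125×62.5 / 415 = 37.65 mm from the vertical weld.
Polar moment about centroid: J = I_x + I_y = [165³/12 + 2×125×82.5²] + [165×37.65² + 2(125³/12 + 125×24.85²)] = 2790000 mm³.
Direct shear f_v = P/L_w = 174×10³ / 415 = 419.3 N/mm (vertical).
Torsion M = P·e = 174×10³ × 350 = 60900000 N·mm.
Critical point at (x, y) = (87.35, 82.5) from centroid. f_tx = M·y/J = 1801 N/mm; f_ty = M·x/J = 1907 N/mm.
Resultant f_max = √[f_tx² + (f_v + f_ty)²] = √[1801² + (419.3 + 1907)²] = 2942 N/mm.
Capacity per unit length: φr_n = 0.75 × 0.6 × 480 × (0.707 × 16) = 2443 N/mm.
2942 > 2443 → NOT adequate.

f_max ≈ 2940 N/mm; NOT adequate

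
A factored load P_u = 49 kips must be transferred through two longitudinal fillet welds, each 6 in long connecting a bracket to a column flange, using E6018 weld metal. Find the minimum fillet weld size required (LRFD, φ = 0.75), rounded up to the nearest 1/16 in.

w = 1/4 in

E60XX → F_EXX = 60 ksi.
Total weld length L = 12 in.
Required throat t_e = P_u / (φ × 0.6 F_EXX × L) = 49 / (0.75 × 0.6 × 60 × 12) = 0.1512 in.
Required leg w = t_e / 0.707 = 0.2139 in → use 1/4 in.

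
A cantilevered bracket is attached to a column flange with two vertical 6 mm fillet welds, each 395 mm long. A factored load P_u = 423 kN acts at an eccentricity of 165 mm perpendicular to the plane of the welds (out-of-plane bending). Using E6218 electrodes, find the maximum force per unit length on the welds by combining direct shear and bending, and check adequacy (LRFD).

f_max ≈ 1440 N/mm; NOT adequate

E62XX → F_EXX = 620 MPa.
L_w = 2 × 395 = 790 mm; section modulus (unit throat) S = 2 × L²/6 = 52010 mm².
Direct shear f_v = P/L_w = 423×10³/790 = 535.4 N/mm.
Moment M = P × e = 423×10³ × 165 = 69795000 N·mm; bending f_b = M/S = 1342 N/mm.
f_max = √(f_v² + f_b²) = √(535.4² + 1342²) = 1445 N/mm.
φr_n = 0.75 × 0.6 × 620 × (0.707 × 6) = 1184 N/mm → NOT adequate.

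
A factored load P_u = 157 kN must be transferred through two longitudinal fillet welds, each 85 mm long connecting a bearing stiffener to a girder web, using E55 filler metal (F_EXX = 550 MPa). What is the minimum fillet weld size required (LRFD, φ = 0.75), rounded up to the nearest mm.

Total weld length L = 170 mm.
Required throat t_e = P_u / (φ × 0.6 F_EXX × L) = 157 / (0.75 × 0.6 × 550 × 170 × 10⁻³) = 3.731 mm.
Required leg w = t_e / 0.707 = 5.278 mm → use 6 mm.

w = 6 mm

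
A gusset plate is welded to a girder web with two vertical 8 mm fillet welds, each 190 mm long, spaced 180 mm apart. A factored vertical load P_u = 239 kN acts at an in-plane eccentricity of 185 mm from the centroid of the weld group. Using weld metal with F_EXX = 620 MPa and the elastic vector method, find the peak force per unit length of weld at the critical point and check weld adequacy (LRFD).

f_max ≈ 1860 N/mm; NOT adequate

Total weld length L_w = 380 mm. Treat welds as unit-width lines.
Polar moment about centroid: J = 2[d³/12 + d(b/2)²] = 2[190³/12 + 190×90²] = 4221000 mm³.
Direct shear f_v = P/L_w = 239×10³ / 380 = 628.9 N/mm (vertical).
Torsion M = P·e = 239×10³ × 185 = 44215000 N·mm.
Critical point at (x, y) = (90, 95) from centroid. f_tx = M·y/J = 995.1 N/mm; f_ty = M·x/J = 942.7 N/mm.
Resultant f_max = √[f_tx² + (f_v + f_ty)²] = √[995.1² + (628.9 + 942.7)²] = 1860 N/mm.
Capacity per unit length: φr_n = 0.75 × 0.6 × 620 × (0.707 × 8) = 1578 N/mm.
1860 > 1578 → NOT adequate.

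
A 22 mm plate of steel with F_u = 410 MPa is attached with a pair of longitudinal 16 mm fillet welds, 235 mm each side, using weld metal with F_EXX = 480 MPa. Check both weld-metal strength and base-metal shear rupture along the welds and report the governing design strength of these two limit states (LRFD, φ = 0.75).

t_e = 0.707 × 16 = 11.31 mm; L = 470 mm.
Weld metal: φR_n = 0.75 × 0.6 × 480 × 11.31 × 470 × 10⁻³ = 1148 kN.
Base metal (shear rupture): φR_n = 0.75 × 0.6 × 410 × 22 × 470 × 10⁻³ = 1908 kN.
Governing: weld metal.

φR_n ≈ 1150 kN (weld metal governs)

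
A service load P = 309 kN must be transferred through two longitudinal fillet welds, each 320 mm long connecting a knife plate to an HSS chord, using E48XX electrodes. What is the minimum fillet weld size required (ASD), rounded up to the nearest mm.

w = 5 mm

E48XX → F_EXX = 480 MPa.
Total weld length L = 640 mm.
Required throat t_e = P × Ω / (0.6 F_EXX × L) = 309 × 2.0 / (0.6 × 480 × 640 × 10⁻³) = 3.353 mm.
Required leg w = t_e / 0.707 = 4.742 mm → use 5 mm.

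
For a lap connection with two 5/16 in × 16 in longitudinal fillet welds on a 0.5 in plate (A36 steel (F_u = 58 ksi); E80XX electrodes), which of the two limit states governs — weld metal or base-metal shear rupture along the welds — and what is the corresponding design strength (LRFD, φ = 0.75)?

φR_n ≈ 255 kips (weld metal governs)

E80XX → F_EXX = 80 ksi.
t_e = 0.707 × 0.3125 = 0.2209 in; L = 32 in.
Weld metal: φR_n = 0.75 × 0.6 × 80 × 0.2209 × 32 = 254.5 kips.
Base metal (shear rupture): φR_n = 0.75 × 0.6 × 58 × 0.5 × 32 = 417.6 kips.
Governing: weld metal.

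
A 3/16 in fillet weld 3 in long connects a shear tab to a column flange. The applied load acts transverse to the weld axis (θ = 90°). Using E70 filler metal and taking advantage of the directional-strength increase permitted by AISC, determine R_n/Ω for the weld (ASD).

R_n/Ω ≈ 12.5 kip

E70XX → F_EXX = 70 ksi.
t_e = 0.707 × 0.1875 = 0.1326 in; A_we = 0.1326 × 3 = 0.3977 in².
Directional factor: 1.0 + 0.5 sin^1.5(90°) = 1.5.
F_nw = 0.6 × 70 × 1.5 = 63 ksi.
R_n/Ω = (63 × 0.3977) / 2.0 = 12.53 kip.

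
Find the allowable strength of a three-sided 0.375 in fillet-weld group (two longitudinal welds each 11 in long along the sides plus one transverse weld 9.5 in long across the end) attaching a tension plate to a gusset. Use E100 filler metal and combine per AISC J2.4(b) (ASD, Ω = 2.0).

E100XX → F_EXX = 100 ksi.
t_e = 0.707 × 0.375 = 0.2651 in.
R_nwl = 0.6 × 100 × 0.2651 × 22 = 350 kips (longitudinal, 2 welds).
R_nwt = 0.6 × 100 × 0.2651 × 9.5 = 151.1 kips (transverse, base value).
(i) R_nwl + R_nwt = 501.1 kips; (ii) 0.85 R_nwl + 1.5 R_nwt = 524.2 kips.
R_n = max = 524.2 kips [governs: (ii)]; R_n/Ω = 262.1 kips.

R_n/Ω ≈ 262 kips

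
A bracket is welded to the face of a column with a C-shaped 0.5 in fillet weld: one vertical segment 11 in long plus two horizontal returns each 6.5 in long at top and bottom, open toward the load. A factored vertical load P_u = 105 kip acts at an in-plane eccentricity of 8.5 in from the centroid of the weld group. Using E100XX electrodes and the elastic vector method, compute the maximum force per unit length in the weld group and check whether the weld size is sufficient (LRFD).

E100XX → F_EXX = 100 ksi.
Total weld length L_w = 24 in. Treat welds as unit-width lines.
Centroid: x̄ = 2×6.5×3.25 / 24 = 1.76 in from the vertical weld.
Polar moment about centroid: J = I_x + I_y = [11³/12 + 2×6.5×5.5²] + [11×1.76² + 2(6.5³/12 + 6.5×1.49²)] = 612.9 in³.
Direct shear f_v = P/L_w = 105 / 24 = 4.375 kip/in (vertical).
Torsion M = P·e = 105 × 8.5 = 892.5 kip·in.
Critical point at (x, y) = (4.74, 5.5) from centroid. f_tx = M·y/J = 8.009 kip/in; f_ty = M·x/J = 6.902 kip/in.
Resultant f_max = √[f_tx² + (f_v + f_ty)²] = √[8.009² + (4.375 + 6.902)²] = 13.83 kip/in.
Capacity per unit length: φr_n = 0.75 × 0.6 × 100 × (0.707 × 0.5) = 15.91 kip/in.
13.83 ≤ 15.91 → adequate.

f_max ≈ 13.8 kip/in; adequate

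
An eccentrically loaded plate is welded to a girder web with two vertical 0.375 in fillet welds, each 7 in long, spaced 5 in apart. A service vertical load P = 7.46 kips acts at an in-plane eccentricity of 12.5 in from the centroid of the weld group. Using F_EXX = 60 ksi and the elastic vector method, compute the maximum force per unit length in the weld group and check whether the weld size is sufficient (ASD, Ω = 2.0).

f_max ≈ 3.11 kip/in; adequate

Total weld length L_w = 14 in. Treat welds as unit-width lines.
Polar moment about centroid: J = 2[d³/12 + d(b/2)²] = 2[7³/12 + 7×2.5²] = 144.7 in³.
Direct shear f_v = P/L_w = 7.46 / 14 = 0.5329 kip/in (vertical).
Torsion M = P·e = 7.46 × 12.5 = 93.25 kip·in.
Critical point at (x, y) = (2.5, 3.5) from centroid. f_tx = M·y/J = 2.256 kip/in; f_ty = M·x/J = 1.611 kip/in.
Resultant f_max = √[f_tx² + (f_v + f_ty)²] = √[2.256² + (0.5329 + 1.611)²] = 3.113 kip/in.
Capacity per unit length: r_n/Ω = (1/2.0) × 0.6 × 60 × (0.707 × 0.375) = 4.772 kip/in.
3.113 ≤ 4.772 → adequate.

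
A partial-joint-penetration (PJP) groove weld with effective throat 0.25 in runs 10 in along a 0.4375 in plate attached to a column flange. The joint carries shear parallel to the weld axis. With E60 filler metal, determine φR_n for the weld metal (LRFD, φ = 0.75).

E60XX → F_EXX = 60 ksi.
Effective throat (given) t_e = 0.25 in.
A_we = 0.25 × 10 = 2.5 in².
F_nw = 0.6 F_EXX = 36 ksi.
φR_n = 0.75 × 36 × 2.5 = 67.5 kip.

φR_n ≈ 67.5 kip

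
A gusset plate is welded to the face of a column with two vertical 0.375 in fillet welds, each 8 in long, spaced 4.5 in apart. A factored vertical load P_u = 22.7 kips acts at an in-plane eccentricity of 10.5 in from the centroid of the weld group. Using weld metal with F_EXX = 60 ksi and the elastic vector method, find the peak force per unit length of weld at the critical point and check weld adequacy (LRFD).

Total weld length L_w = 16 in. Treat welds as unit-width lines.
Polar moment about centroid: J = 2[d³/12 + d(b/2)²] = 2[8³/12 + 8×2.25²] = 166.3 in³.
Direct shear f_v = P/L_w = 22.7 / 16 = 1.419 kip/in (vertical).
Torsion M = P·e = 22.7 × 10.5 = 238.35 kip·in.
Critical point at (x, y) = (2.25, 4) from centroid. f_tx = M·y/J = 5.732 kip/in; f_ty = M·x/J = 3.224 kip/in.
Resultant f_max = √[f_tx² + (f_v + f_ty)²] = √[5.732² + (1.419 + 3.224)²] = 7.376 kip/in.
Capacity per unit length: φr_n = 0.75 × 0.6 × 60 × (0.707 × 0.375) = 7.158 kip/in.
7.376 > 7.158 → NOT adequate.

f_max ≈ 7.38 kip/in; NOT adequate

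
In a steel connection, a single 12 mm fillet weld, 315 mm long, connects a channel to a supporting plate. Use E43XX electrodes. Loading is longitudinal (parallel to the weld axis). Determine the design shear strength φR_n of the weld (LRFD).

E43XX → F_EXX = 430 MPa.
Effective throat t_e = 0.707 × 12 = 8.484 mm.
Total length L = 315 mm; A_we = 8.484 × 315 = 2672 mm².
F_nw = 0.6 F_EXX = 0.6 × 430 = 258 MPa.
φR_n = 0.75 × 258 × 2672 × 10⁻³ = 517.1 kN.

φR_n ≈ 517 kN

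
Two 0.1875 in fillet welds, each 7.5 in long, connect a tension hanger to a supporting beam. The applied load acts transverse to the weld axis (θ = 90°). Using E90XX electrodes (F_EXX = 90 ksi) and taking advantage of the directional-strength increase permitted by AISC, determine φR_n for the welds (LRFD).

φR_n ≈ 121 kips

t_e = 0.707 × 0.1875 = 0.1326 in; A_we = 0.1326 × 15 = 1.988 in².
Directional factor: 1.0 + 0.5 sin^1.5(90°) = 1.5.
F_nw = 0.6 × 90 × 1.5 = 81 ksi.
φR_n = 0.75 × 81 × 1.988 = 120.8 kips.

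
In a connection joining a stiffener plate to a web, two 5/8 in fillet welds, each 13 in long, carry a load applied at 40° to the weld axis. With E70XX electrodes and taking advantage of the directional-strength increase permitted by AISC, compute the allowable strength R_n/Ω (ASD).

R_n/Ω ≈ 303 kips

E70XX → F_EXX = 70 ksi.
t_e = 0.707 × 0.625 = 0.4419 in; A_we = 0.4419 × 26 = 11.49 in².
Directional factor: 1.0 + 0.5 sin^1.5(40°) = 1.258.
F_nw = 0.6 × 70 × 1.258 = 52.82 ksi.
R_n/Ω = (52.82 × 11.49) / 2.0 = 303.4 kips.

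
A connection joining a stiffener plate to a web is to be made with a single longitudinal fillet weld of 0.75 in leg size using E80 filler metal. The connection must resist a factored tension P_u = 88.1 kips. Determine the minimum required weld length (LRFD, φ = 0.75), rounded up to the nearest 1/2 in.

L = 5 in

E80XX → F_EXX = 80 ksi.
Throat t_e = 0.707 × 0.75 = 0.5302 in.
φr_n = 0.75 × 0.6 × 80 × 0.5302 = 19.09 kips/in.
L_req = P_u / φr_n = 88.1 / 19.09 = 4.615 in total.
Round up → use L = 5 in.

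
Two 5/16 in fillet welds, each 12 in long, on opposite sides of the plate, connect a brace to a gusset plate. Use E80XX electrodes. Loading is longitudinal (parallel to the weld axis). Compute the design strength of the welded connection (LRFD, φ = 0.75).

φR_n ≈ 191 kip

E80XX → F_EXX = 80 ksi.
Effective throat t_e = 0.707 × 0.3125 = 0.2209 in.
Total length L = 24 in; A_we = 0.2209 × 24 = 5.302 in².
F_nw = 0.6 F_EXX = 0.6 × 80 = 48 ksi.
φR_n = 0.75 × 48 × 5.302 = 190.9 kip.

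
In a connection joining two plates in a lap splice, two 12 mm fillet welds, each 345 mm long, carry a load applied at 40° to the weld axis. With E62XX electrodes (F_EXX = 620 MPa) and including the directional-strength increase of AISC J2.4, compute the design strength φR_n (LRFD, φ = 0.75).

φR_n ≈ 2050 kN

t_e = 0.707 × 12 = 8.484 mm; A_we = 8.484 × 690 = 5854 mm².
Directional factor: 1.0 + 0.5 sin^1.5(40°) = 1.258.
F_nw = 0.6 × 620 × 1.258 = 467.9 MPa.
φR_n = 0.75 × 467.9 × 5854 × 10⁻³ = 2054 kN.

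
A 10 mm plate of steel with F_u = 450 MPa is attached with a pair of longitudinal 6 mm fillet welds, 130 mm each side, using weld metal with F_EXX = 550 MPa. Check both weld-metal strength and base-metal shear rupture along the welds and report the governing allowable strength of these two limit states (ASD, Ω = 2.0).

R_n/Ω ≈ 182 kN (weld metal governs)

t_e = 0.707 × 6 = 4.242 mm; L = 260 mm.
Weld metal: R_n/Ω = (1/2.0) × 0.6 × 550 × 4.242 × 260 × 10⁻³ = 182 kN.
Base metal (shear rupture): R_n/Ω = (1/2.0) × 0.6 × 450 × 10 × 260 × 10⁻³ = 351 kN.
Governing: weld metal.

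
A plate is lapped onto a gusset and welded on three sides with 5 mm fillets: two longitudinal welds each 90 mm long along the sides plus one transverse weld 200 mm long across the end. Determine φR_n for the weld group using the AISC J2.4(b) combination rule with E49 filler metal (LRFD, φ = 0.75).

E49XX → F_EXX = 490 MPa.
t_e = 0.707 × 5 = 3.535 mm.
R_nwl = 0.6 × 490 × 3.535 × 180 × 10⁻³ = 187.1 kN (longitudinal, 2 welds).
R_nwt = 0.6 × 490 × 3.535 × 200 × 10⁻³ = 207.9 kN (transverse, base value).
(i) R_nwl + R_nwt = 394.9 kN; (ii) 0.85 R_nwl + 1.5 R_nwt = 470.8 kN.
R_n = max = 470.8 kN [governs: (ii)]; φR_n = 353.1 kN.

φR_n ≈ 353 kN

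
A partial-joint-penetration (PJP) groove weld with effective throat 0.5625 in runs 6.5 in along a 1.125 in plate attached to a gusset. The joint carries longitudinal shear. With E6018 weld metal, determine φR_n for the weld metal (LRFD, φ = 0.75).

E60XX → F_EXX = 60 ksi.
Effective throat (given) t_e = 0.5625 in.
A_we = 0.5625 × 6.5 = 3.656 in².
F_nw = 0.6 F_EXX = 36 ksi.
φR_n = 0.75 × 36 × 3.656 = 98.72 kips.

φR_n ≈ 98.7 kips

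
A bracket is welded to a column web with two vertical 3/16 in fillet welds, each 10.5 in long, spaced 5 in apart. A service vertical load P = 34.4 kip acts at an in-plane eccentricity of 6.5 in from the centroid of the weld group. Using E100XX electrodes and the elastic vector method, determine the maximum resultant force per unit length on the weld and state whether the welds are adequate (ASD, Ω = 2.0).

f_max ≈ 4.94 kip/in; NOT adequate

E100XX → F_EXX = 100 ksi.
Total weld length L_w = 21 in. Treat welds as unit-width lines.
Polar moment about centroid: J = 2[d³/12 + d(b/2)²] = 2[10.5³/12 + 10.5×2.5²] = 324.2 in³.
Direct shear f_v = P/L_w = 34.4 / 21 = 1.638 kip/in (vertical).
Torsion M = P·e = 34.4 × 6.5 = 223.6 kip·in.
Critical point at (x, y) = (2.5, 5.25) from centroid. f_tx = M·y/J = 3.621 kip/in; f_ty = M·x/J = 1.724 kip/in.
Resultant f_max = √[f_tx² + (f_v + f_ty)²] = √[3.621² + (1.638 + 1.724)²] = 4.941 kip/in.
Capacity per unit length: r_n/Ω = (1/2.0) × 0.6 × 100 × (0.707 × 0.1875) = 3.977 kip/in.
4.941 > 3.977 → NOT adequate.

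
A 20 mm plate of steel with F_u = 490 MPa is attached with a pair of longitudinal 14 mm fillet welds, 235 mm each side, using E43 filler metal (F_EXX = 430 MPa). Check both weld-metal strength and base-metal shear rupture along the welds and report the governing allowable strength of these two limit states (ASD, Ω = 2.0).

t_e = 0.707 × 14 = 9.898 mm; L = 470 mm.
Weld metal: R_n/Ω = (1/2.0) × 0.6 × 430 × 9.898 × 470 × 10⁻³ = 600.1 kN.
Base metal (shear rupture): R_n/Ω = (1/2.0) × 0.6 × 490 × 20 × 470 × 10⁻³ = 1382 kN.
Governing: weld metal.

R_n/Ω ≈ 600 kN (weld metal governs)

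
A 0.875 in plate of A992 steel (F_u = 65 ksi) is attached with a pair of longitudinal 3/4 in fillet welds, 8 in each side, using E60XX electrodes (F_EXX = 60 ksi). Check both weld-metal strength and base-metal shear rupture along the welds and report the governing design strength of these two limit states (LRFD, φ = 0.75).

t_e = 0.707 × 0.75 = 0.5302 in; L = 16 in.
Weld metal: φR_n = 0.75 × 0.6 × 60 × 0.5302 × 16 = 229.1 kip.
Base metal (shear rupture): φR_n = 0.75 × 0.6 × 65 × 0.875 × 16 = 409.5 kip.
Governing: weld metal.

φR_n ≈ 229 kip (weld metal governs)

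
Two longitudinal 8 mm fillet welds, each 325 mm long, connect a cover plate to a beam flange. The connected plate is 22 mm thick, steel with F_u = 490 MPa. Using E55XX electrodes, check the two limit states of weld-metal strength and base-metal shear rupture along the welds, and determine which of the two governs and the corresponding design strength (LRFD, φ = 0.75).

E55XX → F_EXX = 550 MPa.
t_e = 0.707 × 8 = 5.656 mm; L = 650 mm.
Weld metal: φR_n = 0.75 × 0.6 × 550 × 5.656 × 650 × 10⁻³ = 909.9 kN.
Base metal (shear rupture): φR_n = 0.75 × 0.6 × 490 × 22 × 650 × 10⁻³ = 3153 kN.
Governing: weld metal.

φR_n ≈ 910 kN (weld metal governs)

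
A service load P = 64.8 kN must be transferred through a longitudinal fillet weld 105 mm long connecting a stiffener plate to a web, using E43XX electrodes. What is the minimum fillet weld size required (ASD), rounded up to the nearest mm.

E43XX → F_EXX = 430 MPa.
Total weld length L = 105 mm.
Required throat t_e = P × Ω / (0.6 F_EXX × L) = 64.8 × 2.0 / (0.6 × 430 × 105 × 10⁻³) = 4.784 mm.
Required leg w = t_e / 0.707 = 6.767 mm → use 7 mm.

w = 7 mm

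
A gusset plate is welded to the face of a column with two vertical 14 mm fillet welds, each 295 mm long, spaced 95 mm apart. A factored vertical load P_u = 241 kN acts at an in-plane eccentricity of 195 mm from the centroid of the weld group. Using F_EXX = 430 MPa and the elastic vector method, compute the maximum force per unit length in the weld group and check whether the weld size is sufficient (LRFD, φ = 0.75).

f_max ≈ 1480 N/mm; adequate

Total weld length L_w = 590 mm. Treat welds as unit-width lines.
Polar moment about centroid: J = 2[d³/12 + d(b/2)²] = 2[295³/12 + 295×47.5²] = 5610000 mm³.
Direct shear f_v = P/L_w = 241×10³ / 590 = 408.5 N/mm (vertical).
Torsion M = P·e = 241×10³ × 195 = 46995000 N·mm.
Critical point at (x, y) = (47.5, 147.5) from centroid. f_tx = M·y/J = 1236 N/mm; f_ty = M·x/J = 397.9 N/mm.
Resultant f_max = √[f_tx² + (f_v + f_ty)²] = √[1236² + (408.5 + 397.9)²] = 1475 N/mm.
Capacity per unit length: φr_n = 0.75 × 0.6 × 430 × (0.707 × 14) = 1915 N/mm.
1475 ≤ 1915 → adequate.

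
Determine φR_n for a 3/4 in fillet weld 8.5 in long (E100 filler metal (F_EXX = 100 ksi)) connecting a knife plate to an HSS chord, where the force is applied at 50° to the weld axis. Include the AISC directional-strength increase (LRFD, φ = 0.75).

t_e = 0.707 × 0.75 = 0.5302 in; A_we = 0.5302 × 8.5 = 4.507 in².
Directional factor: 1.0 + 0.5 sin^1.5(50°) = 1.335.
F_nw = 0.6 × 100 × 1.335 = 80.11 ksi.
φR_n = 0.75 × 80.11 × 4.507 = 270.8 kip.

φR_n ≈ 271 kip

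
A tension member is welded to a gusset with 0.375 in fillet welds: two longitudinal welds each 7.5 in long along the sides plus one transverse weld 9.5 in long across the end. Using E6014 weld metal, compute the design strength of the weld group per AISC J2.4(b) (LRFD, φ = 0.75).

φR_n ≈ 193 kip

E60XX → F_EXX = 60 ksi.
t_e = 0.707 × 0.375 = 0.2651 in.
R_nwl = 0.6 × 60 × 0.2651 × 15 = 143.2 kip (longitudinal, 2 welds).
R_nwt = 0.6 × 60 × 0.2651 × 9.5 = 90.67 kip (transverse, base value).
(i) R_nwl + R_nwt = 233.8 kip; (ii) 0.85 R_nwl + 1.5 R_nwt = 257.7 kip.
R_n = max = 257.7 kip [governs: (ii)]; φR_n = 193.3 kip.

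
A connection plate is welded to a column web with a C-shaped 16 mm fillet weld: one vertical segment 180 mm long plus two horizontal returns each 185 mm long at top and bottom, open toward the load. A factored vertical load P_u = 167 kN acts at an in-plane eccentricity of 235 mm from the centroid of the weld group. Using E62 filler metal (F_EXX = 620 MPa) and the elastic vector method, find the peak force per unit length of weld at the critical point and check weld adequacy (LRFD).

Total weld length L_w = 550 mm. Treat welds as unit-width lines.
Centroid: x̄ = 2×185×92.5 / 550 = 62.23 mm from the vertical weld.
Polar moment about centroid: J = I_x + I_y = [180³/12 + 2×185×90²] + [180×62.23² + 2(185³/12 + 185×30.27²)] = 5574000 mm³.
Direct shear f_v = P/L_w = 167×10³ / 550 = 303.6 N/mm (vertical).
Torsion M = P·e = 167×10³ × 235 = 39245000 N·mm.
Critical point at (x, y) = (122.8, 90) from centroid. f_tx = M·y/J = 633.6 N/mm; f_ty = M·x/J = 864.4 N/mm.
Resultant f_max = √[f_tx² + (f_v + f_ty)²] = √[633.6² + (303.6 + 864.4)²] = 1329 N/mm.
Capacity per unit length: φr_n = 0.75 × 0.6 × 620 × (0.707 × 16) = 3156 N/mm.
1329 ≤ 3156 → adequate.

f_max ≈ 1330 N/mm; adequate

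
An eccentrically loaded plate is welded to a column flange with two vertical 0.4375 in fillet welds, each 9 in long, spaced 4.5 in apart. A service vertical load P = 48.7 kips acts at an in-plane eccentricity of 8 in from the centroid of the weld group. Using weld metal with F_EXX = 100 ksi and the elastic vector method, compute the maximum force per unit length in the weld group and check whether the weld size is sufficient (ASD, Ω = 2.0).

f_max ≈ 10.7 kip/in; NOT adequate

Total weld length L_w = 18 in. Treat welds as unit-width lines.
Polar moment about centroid: J = 2[d³/12 + d(b/2)²] = 2[9³/12 + 9×2.25²] = 212.6 in³.
Direct shear f_v = P/L_w = 48.7 / 18 = 2.706 kip/in (vertical).
Torsion M = P·e = 48.7 × 8 = 389.6 kip·in.
Critical point at (x, y) = (2.25, 4.5) from centroid. f_tx = M·y/J = 8.246 kip/in; f_ty = M·x/J = 4.123 kip/in.
Resultant f_max = √[f_tx² + (f_v + f_ty)²] = √[8.246² + (2.706 + 4.123)²] = 10.71 kip/in.
Capacity per unit length: r_n/Ω = (1/2.0) × 0.6 × 100 × (0.707 × 0.4375) = 9.279 kip/in.
10.71 > 9.279 → NOT adequate.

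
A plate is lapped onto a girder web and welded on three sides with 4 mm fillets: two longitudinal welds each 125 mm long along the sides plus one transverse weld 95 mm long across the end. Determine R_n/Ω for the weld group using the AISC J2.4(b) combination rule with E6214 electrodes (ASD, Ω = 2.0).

E62XX → F_EXX = 620 MPa.
t_e = 0.707 × 4 = 2.828 mm.
R_nwl = 0.6 × 620 × 2.828 × 250 × 10⁻³ = 263 kN (longitudinal, 2 welds).
R_nwt = 0.6 × 620 × 2.828 × 95 × 10⁻³ = 99.94 kN (transverse, base value).
(i) R_nwl + R_nwt = 362.9 kN; (ii) 0.85 R_nwl + 1.5 R_nwt = 373.5 kN.
R_n = max = 373.5 kN [governs: (ii)]; R_n/Ω = 186.7 kN.

R_n/Ω ≈ 187 kN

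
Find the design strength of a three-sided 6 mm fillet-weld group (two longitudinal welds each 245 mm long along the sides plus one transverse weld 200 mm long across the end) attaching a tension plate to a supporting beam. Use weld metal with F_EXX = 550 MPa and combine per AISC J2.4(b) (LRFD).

t_e = 0.707 × 6 = 4.242 mm.
R_nwl = 0.6 × 550 × 4.242 × 490 × 10⁻³ = 685.9 kN (longitudinal, 2 welds).
R_nwt = 0.6 × 550 × 4.242 × 200 × 10⁻³ = 280 kN (transverse, base value).
(i) R_nwl + R_nwt = 965.9 kN; (ii) 0.85 R_nwl + 1.5 R_nwt = 1003 kN.
R_n = max = 1003 kN [governs: (ii)]; φR_n = 752.2 kN.

φR_n ≈ 752 kN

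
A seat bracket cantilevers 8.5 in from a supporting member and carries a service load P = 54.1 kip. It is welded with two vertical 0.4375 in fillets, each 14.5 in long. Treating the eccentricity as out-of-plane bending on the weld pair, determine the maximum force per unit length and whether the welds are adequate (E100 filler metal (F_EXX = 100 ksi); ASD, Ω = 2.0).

L_w = 2 × 14.5 = 29 in; section modulus (unit throat) S = 2 × L²/6 = 70.08 in².
Direct shear f_v = P/L_w = 54.1/29 = 1.866 kip/in.
Moment M = P × e = 54.1 × 8.5 = 459.85 kip·in; bending f_b = M/S = 6.561 kip/in.
f_max = √(f_v² + f_b²) = √(1.866² + 6.561²) = 6.822 kip/in.
r_n/Ω = (1/2.0) × 0.6 × 100 × (0.707 × 0.4375) = 9.279 kip/in → adequate.

f_max ≈ 6.82 kip/in; adequate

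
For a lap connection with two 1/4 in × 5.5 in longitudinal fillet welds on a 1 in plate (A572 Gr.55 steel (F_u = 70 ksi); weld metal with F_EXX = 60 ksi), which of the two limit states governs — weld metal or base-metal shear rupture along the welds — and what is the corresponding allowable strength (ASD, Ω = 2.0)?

t_e = 0.707 × 0.25 = 0.1767 in; L = 11 in.
Weld metal: R_n/Ω = (1/2.0) × 0.6 × 60 × 0.1767 × 11 = 35 kips.
Base metal (shear rupture): R_n/Ω = (1/2.0) × 0.6 × 70 × 1 × 11 = 231 kips.
Governing: weld metal.

R_n/Ω ≈ 35 kips (weld metal governs)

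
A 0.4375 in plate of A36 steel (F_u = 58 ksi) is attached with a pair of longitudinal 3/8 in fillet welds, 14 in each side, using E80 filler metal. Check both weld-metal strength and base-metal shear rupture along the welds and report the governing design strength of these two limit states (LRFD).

φR_n ≈ 267 kip (weld metal governs)

E80XX → F_EXX = 80 ksi.
t_e = 0.707 × 0.375 = 0.2651 in; L = 28 in.
Weld metal: φR_n = 0.75 × 0.6 × 80 × 0.2651 × 28 = 267.2 kip.
Base metal (shear rupture): φR_n = 0.75 × 0.6 × 58 × 0.4375 × 28 = 319.7 kip.
Governing: weld metal.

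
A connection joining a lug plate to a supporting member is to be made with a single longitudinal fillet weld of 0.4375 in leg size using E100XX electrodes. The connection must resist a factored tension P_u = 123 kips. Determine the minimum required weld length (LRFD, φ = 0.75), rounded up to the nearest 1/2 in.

E100XX → F_EXX = 100 ksi.
Throat t_e = 0.707 × 0.4375 = 0.3093 in.
φr_n = 0.75 × 0.6 × 100 × 0.3093 = 13.92 kips/in.
L_req = P_u / φr_n = 123 / 13.92 = 8.837 in total.
Round up → use L = 9 in.

L = 9 in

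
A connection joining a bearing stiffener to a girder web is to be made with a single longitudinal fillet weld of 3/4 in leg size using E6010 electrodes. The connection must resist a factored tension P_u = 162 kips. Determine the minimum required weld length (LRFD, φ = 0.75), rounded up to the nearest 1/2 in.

E60XX → F_EXX = 60 ksi.
Throat t_e = 0.707 × 0.75 = 0.5302 in.
φr_n = 0.75 × 0.6 × 60 × 0.5302 = 14.32 kips/in.
L_req = P_u / φr_n = 162 / 14.32 = 11.32 in total.
Round up → use L = 11.5 in.

L = 11.5 in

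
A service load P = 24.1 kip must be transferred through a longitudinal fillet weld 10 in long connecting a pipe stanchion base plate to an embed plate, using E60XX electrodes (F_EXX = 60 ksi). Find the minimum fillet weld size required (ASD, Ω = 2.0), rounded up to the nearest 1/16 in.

w = 1/4 in

Total weld length L = 10 in.
Required throat t_e = P × Ω / (0.6 F_EXX × L) = 24.1 × 2.0 / (0.6 × 60 × 10) = 0.1339 in.
Required leg w = t_e / 0.707 = 0.1894 in → use 1/4 in.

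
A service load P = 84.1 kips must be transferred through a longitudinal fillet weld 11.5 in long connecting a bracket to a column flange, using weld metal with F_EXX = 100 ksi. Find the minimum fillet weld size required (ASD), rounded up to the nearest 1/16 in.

w = 3/8 in

Total weld length L = 11.5 in.
Required throat t_e = P × Ω / (0.6 F_EXX × L) = 84.1 × 2.0 / (0.6 × 100 × 11.5) = 0.2438 in.
Required leg w = t_e / 0.707 = 0.3448 in → use 3/8 in.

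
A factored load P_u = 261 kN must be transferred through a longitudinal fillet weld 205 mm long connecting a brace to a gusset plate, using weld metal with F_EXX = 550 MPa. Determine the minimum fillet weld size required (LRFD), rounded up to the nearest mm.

Total weld length L = 205 mm.
Required throat t_e = P_u / (φ × 0.6 F_EXX × L) = 261 / (0.75 × 0.6 × 550 × 205 × 10⁻³) = 5.144 mm.
Required leg w = t_e / 0.707 = 7.276 mm → use 8 mm.

w = 8 mm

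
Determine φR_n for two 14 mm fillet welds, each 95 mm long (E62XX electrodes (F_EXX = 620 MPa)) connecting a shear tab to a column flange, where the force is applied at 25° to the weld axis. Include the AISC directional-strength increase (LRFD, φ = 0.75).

φR_n ≈ 597 kN

t_e = 0.707 × 14 = 9.898 mm; A_we = 9.898 × 190 = 1881 mm².
Directional factor: 1.0 + 0.5 sin^1.5(25°) = 1.137.
F_nw = 0.6 × 620 × 1.137 = 423.1 MPa.
φR_n = 0.75 × 423.1 × 1881 × 10⁻³ = 596.8 kN.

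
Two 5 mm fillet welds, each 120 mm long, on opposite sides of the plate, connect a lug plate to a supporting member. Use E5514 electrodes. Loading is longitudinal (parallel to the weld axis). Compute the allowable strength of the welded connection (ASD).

E55XX → F_EXX = 550 MPa.
Effective throat t_e = 0.707 × 5 = 3.535 mm.
Total length L = 240 mm; A_we = 3.535 × 240 = 848.4 mm².
F_nw = 0.6 F_EXX = 0.6 × 550 = 330 MPa.
R_n = 330 × 848.4 × 10⁻³ = 280 kN; R_n/Ω = 280/2.0 = 140 kN.

R_n/Ω ≈ 140 kN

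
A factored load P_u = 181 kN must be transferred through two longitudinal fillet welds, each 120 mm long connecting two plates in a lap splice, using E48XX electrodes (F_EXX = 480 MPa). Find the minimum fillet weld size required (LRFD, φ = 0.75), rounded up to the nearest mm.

w = 5 mm

Total weld length L = 240 mm.
Required throat t_e = P_u / (φ × 0.6 F_EXX × L) = 181 / (0.75 × 0.6 × 480 × 240 × 10⁻³) = 3.492 mm.
Required leg w = t_e / 0.707 = 4.938 mm → use 5 mm.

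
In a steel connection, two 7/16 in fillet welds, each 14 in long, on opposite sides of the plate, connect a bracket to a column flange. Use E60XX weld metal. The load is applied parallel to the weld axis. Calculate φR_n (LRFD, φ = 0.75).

E60XX → F_EXX = 60 ksi.
Effective throat t_e = 0.707 × 0.4375 = 0.3093 in.
Total length L = 28 in; A_we = 0.3093 × 28 = 8.661 in².
F_nw = 0.6 F_EXX = 0.6 × 60 = 36 ksi.
φR_n = 0.75 × 36 × 8.661 = 233.8 kip.

φR_n ≈ 234 kip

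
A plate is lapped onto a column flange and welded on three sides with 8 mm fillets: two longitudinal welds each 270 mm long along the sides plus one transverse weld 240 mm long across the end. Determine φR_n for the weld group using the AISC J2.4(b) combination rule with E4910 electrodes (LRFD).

E49XX → F_EXX = 490 MPa.
t_e = 0.707 × 8 = 5.656 mm.
R_nwl = 0.6 × 490 × 5.656 × 540 × 10⁻³ = 897.9 kN (longitudinal, 2 welds).
R_nwt = 0.6 × 490 × 5.656 × 240 × 10⁻³ = 399.1 kN (transverse, base value).
(i) R_nwl + R_nwt = 1297 kN; (ii) 0.85 R_nwl + 1.5 R_nwt = 1362 kN.
R_n = max = 1362 kN [governs: (ii)]; φR_n = 1021 kN.

φR_n ≈ 1020 kN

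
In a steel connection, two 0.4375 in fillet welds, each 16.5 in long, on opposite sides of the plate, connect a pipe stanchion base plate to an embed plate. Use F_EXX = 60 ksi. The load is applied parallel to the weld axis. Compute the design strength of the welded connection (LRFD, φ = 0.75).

φR_n ≈ 276 kips

Effective throat t_e = 0.707 × 0.4375 = 0.3093 in.
Total length L = 33 in; A_we = 0.3093 × 33 = 10.21 in².
F_nw = 0.6 F_EXX = 0.6 × 60 = 36 ksi.
φR_n = 0.75 × 36 × 10.21 = 275.6 kips.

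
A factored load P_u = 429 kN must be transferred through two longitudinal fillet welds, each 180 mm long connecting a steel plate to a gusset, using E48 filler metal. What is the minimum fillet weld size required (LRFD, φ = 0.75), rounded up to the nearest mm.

E48XX → F_EXX = 480 MPa.
Total weld length L = 360 mm.
Required throat t_e = P_u / (φ × 0.6 F_EXX × L) = 429 / (0.75 × 0.6 × 480 × 360 × 10⁻³) = 5.517 mm.
Required leg w = t_e / 0.707 = 7.803 mm → use 8 mm.

w = 8 mm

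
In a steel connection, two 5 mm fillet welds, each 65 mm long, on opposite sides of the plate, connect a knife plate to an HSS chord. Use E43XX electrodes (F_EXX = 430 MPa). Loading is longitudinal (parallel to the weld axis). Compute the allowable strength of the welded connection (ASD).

Effective throat t_e = 0.707 × 5 = 3.535 mm.
Total length L = 130 mm; A_we = 3.535 × 130 = 459.5 mm².
F_nw = 0.6 F_EXX = 0.6 × 430 = 258 MPa.
R_n = 258 × 459.5 × 10⁻³ = 118.6 kN; R_n/Ω = 118.6/2.0 = 59.28 kN.

R_n/Ω ≈ 59.3 kN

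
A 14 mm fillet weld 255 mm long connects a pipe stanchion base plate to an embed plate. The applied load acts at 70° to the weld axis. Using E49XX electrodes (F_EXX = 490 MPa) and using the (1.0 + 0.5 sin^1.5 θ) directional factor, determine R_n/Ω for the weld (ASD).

t_e = 0.707 × 14 = 9.898 mm; A_we = 9.898 × 255 = 2524 mm².
Directional factor: 1.0 + 0.5 sin^1.5(70°) = 1.455.
F_nw = 0.6 × 490 × 1.455 = 427.9 MPa.
R_n/Ω = (427.9 × 2524) / 2.0 × 10⁻³ = 540 kN.

R_n/Ω ≈ 540 kN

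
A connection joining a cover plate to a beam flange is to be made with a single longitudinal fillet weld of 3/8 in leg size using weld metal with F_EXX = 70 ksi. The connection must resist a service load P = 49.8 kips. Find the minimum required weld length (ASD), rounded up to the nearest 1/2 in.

Throat t_e = 0.707 × 0.375 = 0.2651 in.
r_n/Ω = (0.6 × 70 × 0.2651) / 2.0 = 5.568 kip/in.
L_req = P / (r_n/Ω) = 49.8 / 5.568 = 8.945 in total.
Round up → use L = 9 in.

L = 9 in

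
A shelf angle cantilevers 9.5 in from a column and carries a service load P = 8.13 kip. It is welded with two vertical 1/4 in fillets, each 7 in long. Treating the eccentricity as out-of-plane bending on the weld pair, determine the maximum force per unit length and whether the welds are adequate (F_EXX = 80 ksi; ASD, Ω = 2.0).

L_w = 2 × 7 = 14 in; section modulus (unit throat) S = 2 × L²/6 = 16.33 in².
Direct shear f_v = P/L_w = 8.13/14 = 0.5807 kip/in.
Moment M = P × e = 8.13 × 9.5 = 77.235 kip·in; bending f_b = M/S = 4.729 kip/in.
f_max = √(f_v² + f_b²) = √(0.5807² + 4.729²) = 4.764 kip/in.
r_n/Ω = (1/2.0) × 0.6 × 80 × (0.707 × 0.25) = 4.242 kip/in → NOT adequate.

f_max ≈ 4.76 kip/in; NOT adequate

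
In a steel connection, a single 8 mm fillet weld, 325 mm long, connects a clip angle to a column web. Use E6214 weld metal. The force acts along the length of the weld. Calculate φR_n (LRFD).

E62XX → F_EXX = 620 MPa.
Effective throat t_e = 0.707 × 8 = 5.656 mm.
Total length L = 325 mm; A_we = 5.656 × 325 = 1838 mm².
F_nw = 0.6 F_EXX = 0.6 × 620 = 372 MPa.
φR_n = 0.75 × 372 × 1838 × 10⁻³ = 512.9 kN.

φR_n ≈ 513 kN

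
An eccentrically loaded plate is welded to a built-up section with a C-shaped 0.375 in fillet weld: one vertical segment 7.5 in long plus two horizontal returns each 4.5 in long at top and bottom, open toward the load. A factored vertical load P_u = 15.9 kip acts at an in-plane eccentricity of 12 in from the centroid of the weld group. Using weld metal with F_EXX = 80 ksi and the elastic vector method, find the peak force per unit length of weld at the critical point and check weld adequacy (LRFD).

Total weld length L_w = 16.5 in. Treat welds as unit-width lines.
Centroid: x̄ = 2×4.5×2.25 / 16.5 = 1.227 in from the vertical weld.
Polar moment about centroid: J = I_x + I_y = [7.5³/12 + 2×4.5×3.75²] + [7.5×1.227² + 2(4.5³/12 + 4.5×1.023²)] = 197.6 in³.
Direct shear f_v = P/L_w = 15.9 / 16.5 = 0.9636 kip/in (vertical).
Torsion M = P·e = 15.9 × 12 = 190.8 kip·in.
Critical point at (x, y) = (3.273, 3.75) from centroid. f_tx = M·y/J = 3.621 kip/in; f_ty = M·x/J = 3.16 kip/in.
Resultant f_max = √[f_tx² + (f_v + f_ty)²] = √[3.621² + (0.9636 + 3.16)²] = 5.487 kip/in.
Capacity per unit length: φr_n = 0.75 × 0.6 × 80 × (0.707 × 0.375) = 9.544 kip/in.
5.487 ≤ 9.544 → adequate.

f_max ≈ 5.49 kip/in; adequate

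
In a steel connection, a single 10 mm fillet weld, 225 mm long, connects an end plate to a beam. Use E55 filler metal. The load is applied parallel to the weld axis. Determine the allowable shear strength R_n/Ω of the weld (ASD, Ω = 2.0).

E55XX → F_EXX = 550 MPa.
Effective throat t_e = 0.707 × 10 = 7.07 mm.
Total length L = 225 mm; A_we = 7.07 × 225 = 1591 mm².
F_nw = 0.6 F_EXX = 0.6 × 550 = 330 MPa.
R_n = 330 × 1591 × 10⁻³ = 524.9 kN; R_n/Ω = 524.9/2.0 = 262.5 kN.

R_n/Ω ≈ 262 kN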